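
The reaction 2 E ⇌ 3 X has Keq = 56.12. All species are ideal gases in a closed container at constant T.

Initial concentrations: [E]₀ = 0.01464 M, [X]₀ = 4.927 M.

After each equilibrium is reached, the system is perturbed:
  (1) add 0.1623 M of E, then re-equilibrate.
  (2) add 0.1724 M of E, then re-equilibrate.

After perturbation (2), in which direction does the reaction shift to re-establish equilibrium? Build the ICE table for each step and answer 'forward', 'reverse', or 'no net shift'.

Direction: forward

Q₀ = 5.5804e+05 vs Keq = 56.12 ⇒ Q>K, reverse
Step 1:
                    E           X
  I           0.01464       4.927
  C            0.8926      -1.339
  E            0.9073       3.588
  solve Keq expr → x = -0.4463; check Q = 56.12
Then add 0.1623 M of E.
Step 2:
                    E           X
  I              1.07       3.588
  C            -0.103      0.1546
  E            0.9665       3.743
  solve Keq expr → x = 0.05152; check Q = 56.12
Then add 0.1724 M of E.
Step 3:
                    E           X
  I             1.139       3.743
  C           -0.1086      0.1629
  E              1.03       3.906
  solve Keq expr → x = 0.05431; check Q = 56.12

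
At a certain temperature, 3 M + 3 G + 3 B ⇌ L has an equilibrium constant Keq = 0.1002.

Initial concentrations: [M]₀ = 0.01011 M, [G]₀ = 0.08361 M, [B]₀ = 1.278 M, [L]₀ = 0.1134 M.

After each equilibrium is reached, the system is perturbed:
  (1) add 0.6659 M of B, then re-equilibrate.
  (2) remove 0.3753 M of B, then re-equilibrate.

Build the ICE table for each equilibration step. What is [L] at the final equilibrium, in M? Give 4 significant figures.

Q₀ = 8.9948e+07 vs Keq = 0.1002 ⇒ Q>K, reverse
Step 1:
                    M           G           B           L
  Initial     0.01011     0.08361       1.278      0.1134
  Change       0.3363      0.3363      0.3363     -0.1121
  Equil        0.3464      0.4199       1.614    0.001298
  solve Keq expr → x = -0.1121; check Q = 0.1002
Then add 0.6659 M of B.
Step 2:
                    M           G           B           L
  Initial      0.3464      0.4199        2.28    0.001298
  Change    -0.005999   -0.005999   -0.005999       0.002
  Equil        0.3404      0.4139       2.274    0.003297
  solve Keq expr → x = 0.002; check Q = 0.1002
Then remove 0.3753 M of B.
Step 3:
                    M           G           B           L
  Initial      0.3404      0.4139       1.899    0.003297
  Change     0.003742    0.003742    0.003742   -0.001247
  Equil        0.3442      0.4177       1.903     0.00205
  solve Keq expr → x = -0.001247; check Q = 0.1002

[L]_eq = 0.00205 M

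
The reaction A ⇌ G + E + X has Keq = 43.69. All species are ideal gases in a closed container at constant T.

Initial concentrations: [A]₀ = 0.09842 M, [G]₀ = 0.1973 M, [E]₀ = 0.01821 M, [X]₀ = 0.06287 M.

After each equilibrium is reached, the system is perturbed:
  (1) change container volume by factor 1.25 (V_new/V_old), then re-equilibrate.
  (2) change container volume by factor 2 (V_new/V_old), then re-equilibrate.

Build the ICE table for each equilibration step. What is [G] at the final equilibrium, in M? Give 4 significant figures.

[G]_eq = 0.1183 M

Q₀ = 0.002295 vs Keq = 43.69 ⇒ Q<K, forward
Step 1:
                    A           G           E           X
  Initial     0.09842      0.1973     0.01821     0.06287
  Change     -0.09829     0.09829     0.09829     0.09829
  Equil    1.2703e-04      0.2956      0.1165      0.1612
  solve Keq expr → x = 0.09829; check Q = 43.69
Then change container volume by factor 1.25 (V_new/V_old).
Step 2:
                    A           G           E           X
  Initial  1.0163e-04      0.2365      0.0932      0.1289
  Change  -3.6531e-05  3.6531e-05  3.6531e-05  3.6531e-05
  Equil    6.5095e-05      0.2365     0.09324       0.129
  solve Keq expr → x = 3.6531e-05; check Q = 43.69
Then change container volume by factor 2 (V_new/V_old).
Step 3:
                    A           G           E           X
  Initial  3.2547e-05      0.1183     0.04662     0.06448
  Change  -2.4401e-05  2.4401e-05  2.4401e-05  2.4401e-05
  Equil    8.1458e-06      0.1183     0.04664     0.06451
  solve Keq expr → x = 2.4401e-05; check Q = 43.69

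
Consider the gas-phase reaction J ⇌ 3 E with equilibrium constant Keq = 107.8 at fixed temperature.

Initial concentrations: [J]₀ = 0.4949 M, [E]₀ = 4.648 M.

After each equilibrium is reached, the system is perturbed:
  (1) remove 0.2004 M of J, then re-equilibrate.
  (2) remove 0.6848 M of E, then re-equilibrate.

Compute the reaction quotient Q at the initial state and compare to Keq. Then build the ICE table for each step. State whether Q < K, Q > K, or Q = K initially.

Q₀ = 202.9 vs Keq = 107.8 ⇒ Q>K, reverse
Step 1:
                   J          E
  init        0.4949      4.648
  Δ           0.1669    -0.5006
  eq          0.6618      4.147
  solve Keq expr → x = -0.1669; check Q = 107.8
Then remove 0.2004 M of J.
Step 2:
                   J          E
  init        0.4614      4.147
  Δ           0.0853    -0.2559
  eq          0.5467      3.891
  solve Keq expr → x = -0.0853; check Q = 107.8
Then remove 0.6848 M of E.
Step 3:
                   J          E
  init        0.5467      3.207
  Δ          -0.1228     0.3684
  eq          0.4239      3.575
  solve Keq expr → x = 0.1228; check Q = 107.8

Q₀ = 202.9; Q > K (proceeds reverse)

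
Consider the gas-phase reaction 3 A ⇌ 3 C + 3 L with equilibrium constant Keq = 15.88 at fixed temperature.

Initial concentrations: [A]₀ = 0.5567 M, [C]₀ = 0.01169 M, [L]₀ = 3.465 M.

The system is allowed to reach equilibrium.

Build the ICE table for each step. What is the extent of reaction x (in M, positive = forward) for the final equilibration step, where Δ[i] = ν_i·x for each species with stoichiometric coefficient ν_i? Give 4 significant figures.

Q₀ = 3.8520e-04 vs Keq = 15.88 ⇒ Q<K, forward
Step 1:
                    A           C           L
  I            0.5567     0.01169       3.465
  C           -0.2188      0.2188      0.2188
  E            0.3379      0.2305       3.684
  solve Keq expr → x = 0.07295; check Q = 15.88

x = 0.07295 M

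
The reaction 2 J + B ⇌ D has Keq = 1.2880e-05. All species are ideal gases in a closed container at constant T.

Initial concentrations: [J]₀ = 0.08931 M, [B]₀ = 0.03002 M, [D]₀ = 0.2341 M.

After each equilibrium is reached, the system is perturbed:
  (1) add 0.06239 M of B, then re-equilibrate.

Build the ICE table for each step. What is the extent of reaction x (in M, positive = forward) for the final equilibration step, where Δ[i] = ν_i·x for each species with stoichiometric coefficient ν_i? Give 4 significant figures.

Q₀ = 977.7 vs Keq = 1.2880e-05 ⇒ Q>K, reverse
Step 1:
                  J         B         D
  I         0.08931   0.03002    0.2341
  C          0.4682    0.2341   -0.2341
  E          0.5575    0.2641 1.0573e-06
  solve Keq expr → x = -0.2341; check Q = 1.2880e-05
Then add 0.06239 M of B.
Step 2:
                  J         B         D
  I          0.5575    0.3265 1.0573e-06
  C       -4.9952e-07 -2.4976e-07 2.4976e-07
  E          0.5575    0.3265 1.3071e-06
  solve Keq expr → x = 2.4976e-07; check Q = 1.2880e-05

x = 2.4976e-07 M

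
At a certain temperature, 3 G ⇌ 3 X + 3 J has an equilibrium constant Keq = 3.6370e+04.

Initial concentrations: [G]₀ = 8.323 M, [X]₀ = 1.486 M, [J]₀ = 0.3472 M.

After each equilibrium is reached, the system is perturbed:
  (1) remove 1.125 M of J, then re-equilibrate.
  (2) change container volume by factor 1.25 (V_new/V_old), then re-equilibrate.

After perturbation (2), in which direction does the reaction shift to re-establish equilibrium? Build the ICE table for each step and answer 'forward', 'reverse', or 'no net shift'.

Direction: forward

Q₀ = 2.3821e-04 vs Keq = 3.6370e+04 ⇒ Q<K, forward
Step 1:
                    G           X           J
  init          8.323       1.486      0.3472
  Δ            -6.619       6.619       6.619
  eq            1.704       8.105       6.966
  solve Keq expr → x = 2.206; check Q = 3.6370e+04
Then remove 1.125 M of J.
Step 2:
                    G           X           J
  init          1.704       8.105       5.841
  Δ           -0.1929      0.1929      0.1929
  eq            1.511       8.298       6.034
  solve Keq expr → x = 0.0643; check Q = 3.6370e+04
Then change container volume by factor 1.25 (V_new/V_old).
Step 3:
                    G           X           J
  init          1.209       6.638       4.827
  Δ           -0.1789      0.1789      0.1789
  eq             1.03       6.817       5.006
  solve Keq expr → x = 0.05964; check Q = 3.6370e+04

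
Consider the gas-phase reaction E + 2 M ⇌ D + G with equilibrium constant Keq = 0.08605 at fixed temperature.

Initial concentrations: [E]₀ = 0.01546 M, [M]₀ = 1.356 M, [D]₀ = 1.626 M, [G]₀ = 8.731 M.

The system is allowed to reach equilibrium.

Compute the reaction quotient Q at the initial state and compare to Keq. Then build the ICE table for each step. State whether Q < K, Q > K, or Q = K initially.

Q₀ = 499.4; Q > K (proceeds reverse)

Q₀ = 499.4 vs Keq = 0.08605 ⇒ Q>K, reverse
Step 1:
                    E           M           D           G
  Initial     0.01546       1.356       1.626       8.731
  Change        1.359       2.719      -1.359      -1.359
  Equil         1.375       4.075      0.2665       7.372
  solve Keq expr → x = -1.359; check Q = 0.08605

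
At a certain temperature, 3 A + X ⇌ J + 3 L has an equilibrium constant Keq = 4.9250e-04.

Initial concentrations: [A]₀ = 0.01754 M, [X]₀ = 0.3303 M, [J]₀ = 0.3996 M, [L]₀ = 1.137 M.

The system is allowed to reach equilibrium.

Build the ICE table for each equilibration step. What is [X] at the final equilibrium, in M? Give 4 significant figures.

[X]_eq = 0.6554 M

Q₀ = 3.2954e+05 vs Keq = 4.9250e-04 ⇒ Q>K, reverse
Step 1:
                    A           X           J           L
  init        0.01754      0.3303      0.3996       1.137
  Δ            0.9752      0.3251     -0.3251     -0.9752
  eq           0.9927      0.6554     0.07454      0.1618
  solve Keq expr → x = -0.3251; check Q = 4.9250e-04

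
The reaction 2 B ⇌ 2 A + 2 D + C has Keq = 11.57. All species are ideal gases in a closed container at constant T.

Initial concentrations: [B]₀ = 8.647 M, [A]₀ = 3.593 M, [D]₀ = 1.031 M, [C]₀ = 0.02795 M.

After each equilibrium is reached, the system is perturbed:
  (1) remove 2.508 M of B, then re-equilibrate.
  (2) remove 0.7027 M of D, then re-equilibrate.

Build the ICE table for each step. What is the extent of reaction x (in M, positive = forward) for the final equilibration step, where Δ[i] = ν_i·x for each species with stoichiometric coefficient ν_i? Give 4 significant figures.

x = 0.1279 M

Q₀ = 0.00513 vs Keq = 11.57 ⇒ Q<K, forward
Step 1:
                    B           A           D           C
  I             8.647       3.593       1.031     0.02795
  C            -2.316       2.316       2.316       1.158
  E             6.331       5.909       3.347       1.186
  solve Keq expr → x = 1.158; check Q = 11.57
Then remove 2.508 M of B.
Step 2:
                    B           A           D           C
  I             3.823       5.909       3.347       1.186
  C            0.5124     -0.5124     -0.5124     -0.2562
  E             4.336       5.396       2.834      0.9296
  solve Keq expr → x = -0.2562; check Q = 11.57
Then remove 0.7027 M of D.
Step 3:
                    B           A           D           C
  I             4.336       5.396       2.132      0.9296
  C           -0.2558      0.2558      0.2558      0.1279
  E              4.08       5.652       2.387       1.058
  solve Keq expr → x = 0.1279; check Q = 11.57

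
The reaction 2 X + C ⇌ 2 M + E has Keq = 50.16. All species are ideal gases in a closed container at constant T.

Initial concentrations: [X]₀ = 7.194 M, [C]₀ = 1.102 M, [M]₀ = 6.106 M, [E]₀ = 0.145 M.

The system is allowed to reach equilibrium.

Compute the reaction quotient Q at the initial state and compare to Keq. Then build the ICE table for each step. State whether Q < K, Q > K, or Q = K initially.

Q₀ = 0.09479; Q < K (proceeds forward)

Q₀ = 0.09479 vs Keq = 50.16 ⇒ Q<K, forward
Step 1:
                    X           C           M           E
  init          7.194       1.102       6.106       0.145
  Δ            -2.083      -1.041       2.083       1.041
  eq            5.111      0.0607       8.189       1.186
  solve Keq expr → x = 1.041; check Q = 50.16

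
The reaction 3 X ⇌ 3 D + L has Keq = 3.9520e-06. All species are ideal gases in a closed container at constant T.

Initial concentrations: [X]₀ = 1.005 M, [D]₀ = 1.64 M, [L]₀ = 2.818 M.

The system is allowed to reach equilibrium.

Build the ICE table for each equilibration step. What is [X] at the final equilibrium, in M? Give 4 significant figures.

[X]_eq = 2.614 M

Q₀ = 12.25 vs Keq = 3.9520e-06 ⇒ Q>K, reverse
Step 1:
                  X         D         L
  Initial     1.005      1.64     2.818
  Change      1.609    -1.609   -0.5362
  Equil       2.614   0.03139     2.282
  solve Keq expr → x = -0.5362; check Q = 3.9520e-06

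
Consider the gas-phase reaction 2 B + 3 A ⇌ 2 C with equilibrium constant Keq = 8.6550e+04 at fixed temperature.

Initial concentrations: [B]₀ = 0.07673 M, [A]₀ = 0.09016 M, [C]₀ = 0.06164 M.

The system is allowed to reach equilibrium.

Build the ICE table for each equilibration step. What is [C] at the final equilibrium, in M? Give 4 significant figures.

Q₀ = 880.5 vs Keq = 8.6550e+04 ⇒ Q<K, forward
Step 1:
                   B          A          C
  Initial    0.07673    0.09016    0.06164
  Change     -0.0342    -0.0513     0.0342
  Equil      0.04253    0.03886    0.09584
  solve Keq expr → x = 0.0171; check Q = 8.6550e+04

[C]_eq = 0.09584 M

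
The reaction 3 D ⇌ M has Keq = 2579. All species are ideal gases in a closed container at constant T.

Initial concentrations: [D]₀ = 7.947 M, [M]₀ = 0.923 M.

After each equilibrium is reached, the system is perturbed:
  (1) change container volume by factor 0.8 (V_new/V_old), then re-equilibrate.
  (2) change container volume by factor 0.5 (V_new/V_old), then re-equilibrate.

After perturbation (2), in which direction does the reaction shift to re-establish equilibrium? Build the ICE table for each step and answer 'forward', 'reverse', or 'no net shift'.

Q₀ = 0.001839 vs Keq = 2579 ⇒ Q<K, forward
Step 1:
                   D          M
  I            7.947      0.923
  C           -7.836      2.612
  E           0.1111      3.535
  solve Keq expr → x = 2.612; check Q = 2579
Then change container volume by factor 0.8 (V_new/V_old).
Step 2:
                   D          M
  I           0.1389      4.419
  C         -0.01914   0.006379
  E           0.1197      4.425
  solve Keq expr → x = 0.006379; check Q = 2579
Then change container volume by factor 0.5 (V_new/V_old).
Step 3:
                   D          M
  I           0.2394       8.85
  C         -0.08843    0.02948
  E            0.151       8.88
  solve Keq expr → x = 0.02948; check Q = 2579

Direction: forward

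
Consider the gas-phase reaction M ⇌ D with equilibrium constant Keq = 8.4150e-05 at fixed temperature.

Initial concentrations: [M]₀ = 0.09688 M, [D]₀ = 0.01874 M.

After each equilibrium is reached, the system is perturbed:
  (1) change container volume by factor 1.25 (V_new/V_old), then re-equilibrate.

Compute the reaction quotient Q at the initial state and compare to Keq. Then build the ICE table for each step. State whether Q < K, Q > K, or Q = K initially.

Q₀ = 0.1934 vs Keq = 8.4150e-05 ⇒ Q>K, reverse
Step 1:
                  M         D
  I         0.09688   0.01874
  C         0.01873  -0.01873
  E          0.1156 9.7286e-06
  solve Keq expr → x = -0.01873; check Q = 8.4150e-05
Then change container volume by factor 1.25 (V_new/V_old).
Step 2:
                  M         D
  I         0.09249 7.7829e-06
  C               0         0
  E         0.09249 7.7829e-06
  solve Keq expr → x = 0; check Q = 8.4150e-05

Q₀ = 0.1934; Q > K (proceeds reverse)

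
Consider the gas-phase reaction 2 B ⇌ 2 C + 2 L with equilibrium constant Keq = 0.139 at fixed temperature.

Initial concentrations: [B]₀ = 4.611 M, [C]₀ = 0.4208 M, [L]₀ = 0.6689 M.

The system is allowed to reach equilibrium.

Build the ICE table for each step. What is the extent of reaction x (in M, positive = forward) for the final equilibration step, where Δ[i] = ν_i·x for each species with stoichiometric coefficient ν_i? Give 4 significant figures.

x = 0.3366 M

Q₀ = 0.003726 vs Keq = 0.139 ⇒ Q<K, forward
Step 1:
                   B          C          L
  I            4.611     0.4208     0.6689
  C          -0.6732     0.6732     0.6732
  E            3.938      1.094      1.342
  solve Keq expr → x = 0.3366; check Q = 0.139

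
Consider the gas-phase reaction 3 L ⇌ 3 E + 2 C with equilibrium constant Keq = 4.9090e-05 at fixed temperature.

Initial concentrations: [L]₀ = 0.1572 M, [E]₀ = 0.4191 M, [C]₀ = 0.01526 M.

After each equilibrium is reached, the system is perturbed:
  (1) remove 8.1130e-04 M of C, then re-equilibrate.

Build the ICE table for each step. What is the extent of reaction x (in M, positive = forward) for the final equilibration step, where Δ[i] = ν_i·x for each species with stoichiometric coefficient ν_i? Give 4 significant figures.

x = 3.9090e-04 M

Q₀ = 0.004413 vs Keq = 4.9090e-05 ⇒ Q>K, reverse
Step 1:
                   L          E          C
  Initial     0.1572     0.4191    0.01526
  Change     0.01979   -0.01979   -0.01319
  Equil        0.177     0.3993   0.002068
  solve Keq expr → x = -0.006596; check Q = 4.9090e-05
Then remove 8.1130e-04 M of C.
Step 2:
                   L          E          C
  Initial      0.177     0.3993   0.001256
  Change   -0.001173   0.001173 7.8180e-04
  Equil       0.1758     0.4005   0.002038
  solve Keq expr → x = 3.9090e-04; check Q = 4.9090e-05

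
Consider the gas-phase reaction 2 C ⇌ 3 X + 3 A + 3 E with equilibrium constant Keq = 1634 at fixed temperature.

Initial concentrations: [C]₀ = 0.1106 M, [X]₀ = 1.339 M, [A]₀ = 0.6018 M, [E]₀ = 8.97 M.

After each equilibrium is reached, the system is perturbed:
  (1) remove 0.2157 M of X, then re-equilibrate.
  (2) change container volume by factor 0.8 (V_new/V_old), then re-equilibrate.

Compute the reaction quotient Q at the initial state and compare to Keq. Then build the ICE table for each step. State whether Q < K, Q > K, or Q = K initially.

Q₀ = 3.0872e+04; Q > K (proceeds reverse)

Q₀ = 3.0872e+04 vs Keq = 1634 ⇒ Q>K, reverse
Step 1:
                    C           X           A           E
  init         0.1106       1.339      0.6018        8.97
  Δ            0.1162     -0.1743     -0.1743     -0.1743
  eq           0.2268       1.165      0.4275       8.796
  solve Keq expr → x = -0.05809; check Q = 1634
Then remove 0.2157 M of X.
Step 2:
                    C           X           A           E
  init         0.2268       0.949      0.4275       8.796
  Δ          -0.02498     0.03747     0.03747     0.03747
  eq           0.2018      0.9865       0.465       8.833
  solve Keq expr → x = 0.01249; check Q = 1634
Then change container volume by factor 0.8 (V_new/V_old).
Step 3:
                    C           X           A           E
  init         0.2522       1.233      0.5813       11.04
  Δ           0.07888     -0.1183     -0.1183     -0.1183
  eq           0.3311       1.115      0.4629       10.92
  solve Keq expr → x = -0.03944; check Q = 1634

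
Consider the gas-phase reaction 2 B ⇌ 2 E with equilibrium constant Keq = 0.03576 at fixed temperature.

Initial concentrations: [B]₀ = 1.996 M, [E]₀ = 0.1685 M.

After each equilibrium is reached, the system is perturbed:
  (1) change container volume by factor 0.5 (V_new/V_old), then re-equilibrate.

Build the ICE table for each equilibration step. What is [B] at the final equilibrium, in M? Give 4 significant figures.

Q₀ = 0.007127 vs Keq = 0.03576 ⇒ Q<K, forward
Step 1:
                  B         E
  init        1.996    0.1685
  Δ         -0.1757    0.1757
  eq           1.82    0.3442
  solve Keq expr → x = 0.08786; check Q = 0.03576
Then change container volume by factor 0.5 (V_new/V_old).
Step 2:
                  B         E
  init        3.641    0.6884
  Δ               0         0
  eq          3.641    0.6884
  solve Keq expr → x = 0; check Q = 0.03576

[B]_eq = 3.641 M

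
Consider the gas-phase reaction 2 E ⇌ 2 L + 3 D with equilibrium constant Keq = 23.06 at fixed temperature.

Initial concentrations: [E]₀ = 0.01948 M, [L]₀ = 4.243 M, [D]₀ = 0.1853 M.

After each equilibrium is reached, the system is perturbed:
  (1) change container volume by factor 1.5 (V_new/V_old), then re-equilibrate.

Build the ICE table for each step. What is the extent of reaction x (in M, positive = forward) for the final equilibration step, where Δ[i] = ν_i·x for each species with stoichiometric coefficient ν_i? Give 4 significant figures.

Q₀ = 301.9 vs Keq = 23.06 ⇒ Q>K, reverse
Step 1:
                  E         L         D
  init      0.01948     4.243    0.1853
  Δ         0.02808  -0.02808  -0.04211
  eq        0.04756     4.215    0.1432
  solve Keq expr → x = -0.01404; check Q = 23.06
Then change container volume by factor 1.5 (V_new/V_old).
Step 2:
                  E         L         D
  init       0.0317      2.81   0.09546
  Δ         -0.0101    0.0101   0.01515
  eq         0.0216      2.82    0.1106
  solve Keq expr → x = 0.005051; check Q = 23.06

x = 0.005051 M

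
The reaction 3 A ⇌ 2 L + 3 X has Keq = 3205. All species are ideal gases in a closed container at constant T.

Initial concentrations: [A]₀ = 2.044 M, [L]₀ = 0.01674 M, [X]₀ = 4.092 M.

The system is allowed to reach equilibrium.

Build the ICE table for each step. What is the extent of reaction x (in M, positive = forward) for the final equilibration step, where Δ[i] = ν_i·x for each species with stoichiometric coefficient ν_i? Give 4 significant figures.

Q₀ = 0.002248 vs Keq = 3205 ⇒ Q<K, forward
Step 1:
                   A          L          X
  I            2.044    0.01674      4.092
  C            -1.63      1.086       1.63
  E           0.4143      1.103      5.722
  solve Keq expr → x = 0.5432; check Q = 3205

x = 0.5432 M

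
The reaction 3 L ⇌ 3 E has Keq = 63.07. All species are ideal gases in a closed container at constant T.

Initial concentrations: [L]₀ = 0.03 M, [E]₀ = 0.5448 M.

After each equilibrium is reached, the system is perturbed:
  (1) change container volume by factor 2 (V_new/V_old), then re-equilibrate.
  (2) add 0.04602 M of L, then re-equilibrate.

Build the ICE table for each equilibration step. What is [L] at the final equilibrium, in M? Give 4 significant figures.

Q₀ = 5989 vs Keq = 63.07 ⇒ Q>K, reverse
Step 1:
                   L          E
  init          0.03     0.5448
  Δ          0.08541   -0.08541
  eq          0.1154     0.4594
  solve Keq expr → x = -0.02847; check Q = 63.07
Then change container volume by factor 2 (V_new/V_old).
Step 2:
                   L          E
  init        0.0577     0.2297
  Δ                0          0
  eq          0.0577     0.2297
  solve Keq expr → x = 0; check Q = 63.07
Then add 0.04602 M of L.
Step 3:
                   L          E
  init        0.1037     0.2297
  Δ         -0.03678    0.03678
  eq         0.06694     0.2665
  solve Keq expr → x = 0.01226; check Q = 63.07

[L]_eq = 0.06694 M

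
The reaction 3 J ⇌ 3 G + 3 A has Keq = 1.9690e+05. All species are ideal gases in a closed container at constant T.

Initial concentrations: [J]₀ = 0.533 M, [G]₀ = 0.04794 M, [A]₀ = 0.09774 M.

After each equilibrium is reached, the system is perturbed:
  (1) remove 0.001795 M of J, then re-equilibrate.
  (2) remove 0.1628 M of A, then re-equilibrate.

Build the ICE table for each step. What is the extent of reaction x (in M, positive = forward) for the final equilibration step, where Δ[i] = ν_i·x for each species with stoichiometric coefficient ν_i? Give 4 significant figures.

Q₀ = 6.7941e-07 vs Keq = 1.9690e+05 ⇒ Q<K, forward
Step 1:
                   J          G          A
  Initial      0.533    0.04794    0.09774
  Change     -0.5268     0.5268     0.5268
  Equil     0.006171     0.5748     0.6246
  solve Keq expr → x = 0.1756; check Q = 1.9690e+05
Then remove 0.001795 M of J.
Step 2:
                   J          G          A
  Initial   0.004376     0.5748     0.6246
  Change    0.001759  -0.001759  -0.001759
  Equil     0.006134      0.573     0.6228
  solve Keq expr → x = -5.8626e-04; check Q = 1.9690e+05
Then remove 0.1628 M of A.
Step 3:
                   J          G          A
  Initial   0.006134      0.573       0.46
  Change   -0.001575   0.001575   0.001575
  Equil     0.004559     0.5746     0.4616
  solve Keq expr → x = 5.2516e-04; check Q = 1.9690e+05

x = 5.2516e-04 M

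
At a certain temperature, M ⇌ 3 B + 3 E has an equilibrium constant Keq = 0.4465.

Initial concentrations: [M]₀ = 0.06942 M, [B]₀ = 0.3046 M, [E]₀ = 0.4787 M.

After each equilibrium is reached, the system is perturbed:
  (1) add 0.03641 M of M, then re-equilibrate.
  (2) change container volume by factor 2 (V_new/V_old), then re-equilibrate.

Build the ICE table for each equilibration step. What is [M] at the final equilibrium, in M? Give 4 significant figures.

Q₀ = 0.04466 vs Keq = 0.4465 ⇒ Q<K, forward
Step 1:
                   M          B          E
  init       0.06942     0.3046     0.4787
  Δ         -0.03675     0.1103     0.1103
  eq         0.03267     0.4149      0.589
  solve Keq expr → x = 0.03675; check Q = 0.4465
Then add 0.03641 M of M.
Step 2:
                   M          B          E
  init       0.06908     0.4149      0.589
  Δ         -0.01451    0.04352    0.04352
  eq         0.05457     0.4584     0.6325
  solve Keq expr → x = 0.01451; check Q = 0.4465
Then change container volume by factor 2 (V_new/V_old).
Step 3:
                   M          B          E
  init       0.02729     0.2292     0.3162
  Δ         -0.02375    0.07126    0.07126
  eq        0.003534     0.3004     0.3875
  solve Keq expr → x = 0.02375; check Q = 0.4465

[M]_eq = 0.003534 M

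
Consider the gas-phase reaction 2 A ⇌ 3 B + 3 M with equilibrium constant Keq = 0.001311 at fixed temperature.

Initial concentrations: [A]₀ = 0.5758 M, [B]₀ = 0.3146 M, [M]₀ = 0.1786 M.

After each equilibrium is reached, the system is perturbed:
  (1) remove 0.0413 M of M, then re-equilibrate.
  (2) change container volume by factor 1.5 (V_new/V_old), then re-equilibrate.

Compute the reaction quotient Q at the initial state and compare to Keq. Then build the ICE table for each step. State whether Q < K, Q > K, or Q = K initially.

Q₀ = 5.3503e-04; Q < K (proceeds forward)

Q₀ = 5.3503e-04 vs Keq = 0.001311 ⇒ Q<K, forward
Step 1:
                   A          B          M
  Initial     0.5758     0.3146     0.1786
  Change    -0.02228    0.03341    0.03341
  Equil       0.5535      0.348      0.212
  solve Keq expr → x = 0.01114; check Q = 0.001311
Then remove 0.0413 M of M.
Step 2:
                   A          B          M
  Initial     0.5535      0.348     0.1707
  Change    -0.01591    0.02387    0.02387
  Equil       0.5376     0.3719     0.1946
  solve Keq expr → x = 0.007957; check Q = 0.001311
Then change container volume by factor 1.5 (V_new/V_old).
Step 3:
                   A          B          M
  Initial     0.3584     0.2479     0.1297
  Change    -0.03113     0.0467     0.0467
  Equil       0.3273     0.2946     0.1764
  solve Keq expr → x = 0.01557; check Q = 0.001311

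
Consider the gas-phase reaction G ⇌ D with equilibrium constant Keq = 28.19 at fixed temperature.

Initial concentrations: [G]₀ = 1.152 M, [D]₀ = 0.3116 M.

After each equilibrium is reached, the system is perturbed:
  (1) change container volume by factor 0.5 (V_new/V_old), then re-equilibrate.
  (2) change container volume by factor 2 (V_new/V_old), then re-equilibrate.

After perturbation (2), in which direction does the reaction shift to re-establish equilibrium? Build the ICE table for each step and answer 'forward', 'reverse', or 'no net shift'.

Direction: no net shift

Q₀ = 0.2705 vs Keq = 28.19 ⇒ Q<K, forward
Step 1:
                  G         D
  Initial     1.152    0.3116
  Change     -1.102     1.102
  Equil     0.05014     1.413
  solve Keq expr → x = 1.102; check Q = 28.19
Then change container volume by factor 0.5 (V_new/V_old).
Step 2:
                  G         D
  Initial    0.1003     2.827
  Change          0         0
  Equil      0.1003     2.827
  solve Keq expr → x = 0; check Q = 28.19
Then change container volume by factor 2 (V_new/V_old).
Step 3:
                  G         D
  Initial   0.05014     1.413
  Change          0         0
  Equil     0.05014     1.413
  solve Keq expr → x = 0; check Q = 28.19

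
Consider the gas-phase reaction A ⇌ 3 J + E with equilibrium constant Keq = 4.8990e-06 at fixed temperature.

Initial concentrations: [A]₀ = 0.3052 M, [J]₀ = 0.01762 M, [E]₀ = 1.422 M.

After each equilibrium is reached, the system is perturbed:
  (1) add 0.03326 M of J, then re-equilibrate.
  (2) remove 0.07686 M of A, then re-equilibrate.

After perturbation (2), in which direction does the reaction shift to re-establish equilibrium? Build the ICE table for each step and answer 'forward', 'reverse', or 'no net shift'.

Direction: reverse

Q₀ = 2.5488e-05 vs Keq = 4.8990e-06 ⇒ Q>K, reverse
Step 1:
                   A          J          E
  Initial     0.3052    0.01762      1.422
  Change    0.002473  -0.007418  -0.002473
  Equil       0.3077     0.0102       1.42
  solve Keq expr → x = -0.002473; check Q = 4.8990e-06
Then add 0.03326 M of J.
Step 2:
                   A          J          E
  Initial     0.3077    0.04346       1.42
  Change     0.01104   -0.03311   -0.01104
  Equil       0.3187    0.01035      1.408
  solve Keq expr → x = -0.01104; check Q = 4.8990e-06
Then remove 0.07686 M of A.
Step 3:
                   A          J          E
  Initial     0.2419    0.01035      1.408
  Change  3.0165e-04 -9.0495e-04 -3.0165e-04
  Equil       0.2422   0.009444      1.408
  solve Keq expr → x = -3.0165e-04; check Q = 4.8990e-06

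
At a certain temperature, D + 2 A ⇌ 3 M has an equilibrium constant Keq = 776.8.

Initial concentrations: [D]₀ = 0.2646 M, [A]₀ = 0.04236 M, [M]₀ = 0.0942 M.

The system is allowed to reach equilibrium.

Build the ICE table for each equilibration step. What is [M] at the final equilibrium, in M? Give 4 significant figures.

Q₀ = 1.761 vs Keq = 776.8 ⇒ Q<K, forward
Step 1:
                    D           A           M
  Initial      0.2646     0.04236      0.0942
  Change     -0.01905     -0.0381     0.05715
  Equil        0.2456    0.004263      0.1513
  solve Keq expr → x = 0.01905; check Q = 776.8

[M]_eq = 0.1513 M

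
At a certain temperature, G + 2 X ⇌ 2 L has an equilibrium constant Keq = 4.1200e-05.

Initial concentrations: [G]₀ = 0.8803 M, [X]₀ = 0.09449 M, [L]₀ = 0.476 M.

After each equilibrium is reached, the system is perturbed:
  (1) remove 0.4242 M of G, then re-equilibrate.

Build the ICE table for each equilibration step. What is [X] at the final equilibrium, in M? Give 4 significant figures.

[X]_eq = 0.5675 M

Q₀ = 28.83 vs Keq = 4.1200e-05 ⇒ Q>K, reverse
Step 1:
                   G          X          L
  Initial     0.8803    0.09449      0.476
  Change      0.2361     0.4722    -0.4722
  Equil        1.116     0.5666   0.003843
  solve Keq expr → x = -0.2361; check Q = 4.1200e-05
Then remove 0.4242 M of G.
Step 2:
                   G          X          L
  Initial     0.6922     0.5666   0.003843
  Change  4.0587e-04 8.1174e-04 -8.1174e-04
  Equil       0.6926     0.5675   0.003031
  solve Keq expr → x = -4.0587e-04; check Q = 4.1200e-05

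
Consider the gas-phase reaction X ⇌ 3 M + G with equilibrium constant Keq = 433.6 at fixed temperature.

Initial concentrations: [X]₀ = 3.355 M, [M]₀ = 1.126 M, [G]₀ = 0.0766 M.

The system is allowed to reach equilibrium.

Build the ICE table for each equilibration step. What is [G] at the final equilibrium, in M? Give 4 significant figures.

Q₀ = 0.0326 vs Keq = 433.6 ⇒ Q<K, forward
Step 1:
                   X          M          G
  init         3.355      1.126     0.0766
  Δ           -1.901      5.704      1.901
  eq           1.454       6.83      1.978
  solve Keq expr → x = 1.901; check Q = 433.6

[G]_eq = 1.978 M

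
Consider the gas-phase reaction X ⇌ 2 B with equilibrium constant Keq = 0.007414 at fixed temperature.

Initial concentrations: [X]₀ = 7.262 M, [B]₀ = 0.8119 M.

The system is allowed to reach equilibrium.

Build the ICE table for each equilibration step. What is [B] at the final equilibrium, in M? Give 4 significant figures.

[B]_eq = 0.2366 M

Q₀ = 0.09077 vs Keq = 0.007414 ⇒ Q>K, reverse
Step 1:
                   X          B
  Initial      7.262     0.8119
  Change      0.2877    -0.5753
  Equil         7.55     0.2366
  solve Keq expr → x = -0.2877; check Q = 0.007414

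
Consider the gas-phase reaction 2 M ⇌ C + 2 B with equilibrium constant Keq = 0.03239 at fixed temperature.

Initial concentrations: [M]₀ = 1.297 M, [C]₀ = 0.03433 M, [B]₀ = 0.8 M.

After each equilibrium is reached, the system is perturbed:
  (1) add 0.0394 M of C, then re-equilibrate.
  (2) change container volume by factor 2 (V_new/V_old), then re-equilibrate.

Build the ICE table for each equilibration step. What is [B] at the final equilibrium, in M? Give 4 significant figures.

Q₀ = 0.01306 vs Keq = 0.03239 ⇒ Q<K, forward
Step 1:
                   M          C          B
  Initial      1.297    0.03433        0.8
  Change    -0.06352    0.03176    0.06352
  Equil        1.233    0.06609     0.8635
  solve Keq expr → x = 0.03176; check Q = 0.03239
Then add 0.0394 M of C.
Step 2:
                   M          C          B
  Initial      1.233     0.1055     0.8635
  Change     0.04984   -0.02492   -0.04984
  Equil        1.283    0.08057     0.8137
  solve Keq expr → x = -0.02492; check Q = 0.03239
Then change container volume by factor 2 (V_new/V_old).
Step 3:
                   M          C          B
  Initial     0.6417    0.04029     0.4068
  Change    -0.03838    0.01919    0.03838
  Equil       0.6033    0.05947     0.4452
  solve Keq expr → x = 0.01919; check Q = 0.03239

[B]_eq = 0.4452 M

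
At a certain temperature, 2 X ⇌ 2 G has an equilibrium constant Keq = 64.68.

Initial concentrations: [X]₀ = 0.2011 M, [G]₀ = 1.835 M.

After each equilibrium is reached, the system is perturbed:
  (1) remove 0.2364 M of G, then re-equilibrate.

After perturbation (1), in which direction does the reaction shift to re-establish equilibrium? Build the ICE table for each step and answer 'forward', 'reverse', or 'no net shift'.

Direction: forward

Q₀ = 83.26 vs Keq = 64.68 ⇒ Q>K, reverse
Step 1:
                   X          G
  I           0.2011      1.835
  C          0.02407   -0.02407
  E           0.2252      1.811
  solve Keq expr → x = -0.01204; check Q = 64.68
Then remove 0.2364 M of G.
Step 2:
                   X          G
  I           0.2252      1.575
  C         -0.02614    0.02614
  E            0.199      1.601
  solve Keq expr → x = 0.01307; check Q = 64.68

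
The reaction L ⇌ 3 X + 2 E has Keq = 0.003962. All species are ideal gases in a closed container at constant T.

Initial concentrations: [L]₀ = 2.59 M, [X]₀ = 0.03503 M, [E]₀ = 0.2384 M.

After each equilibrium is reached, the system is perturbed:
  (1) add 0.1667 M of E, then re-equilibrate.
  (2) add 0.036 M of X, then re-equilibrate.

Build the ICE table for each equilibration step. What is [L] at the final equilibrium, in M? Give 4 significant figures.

Q₀ = 9.4326e-07 vs Keq = 0.003962 ⇒ Q<K, forward
Step 1:
                    L           X           E
  Initial        2.59     0.03503      0.2384
  Change      -0.1088      0.3265      0.2177
  Equil         2.481      0.3615      0.4561
  solve Keq expr → x = 0.1088; check Q = 0.003962
Then add 0.1667 M of E.
Step 2:
                    L           X           E
  Initial       2.481      0.3615      0.6228
  Change      0.01831    -0.05494    -0.03663
  Equil         2.499      0.3066      0.5862
  solve Keq expr → x = -0.01831; check Q = 0.003962
Then add 0.036 M of X.
Step 3:
                    L           X           E
  Initial       2.499      0.3426      0.5862
  Change     0.009578    -0.02873    -0.01916
  Equil         2.509      0.3139       0.567
  solve Keq expr → x = -0.009578; check Q = 0.003962

[L]_eq = 2.509 M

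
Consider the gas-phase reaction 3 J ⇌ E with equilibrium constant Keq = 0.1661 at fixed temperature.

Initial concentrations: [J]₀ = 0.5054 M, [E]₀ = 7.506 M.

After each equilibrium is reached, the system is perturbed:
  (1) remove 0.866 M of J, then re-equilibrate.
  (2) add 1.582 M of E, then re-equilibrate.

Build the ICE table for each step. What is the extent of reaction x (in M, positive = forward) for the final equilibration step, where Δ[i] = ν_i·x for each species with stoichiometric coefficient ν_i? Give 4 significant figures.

x = -0.08285 M

Q₀ = 58.14 vs Keq = 0.1661 ⇒ Q>K, reverse
Step 1:
                  J         E
  Initial    0.5054     7.506
  Change      2.897   -0.9656
  Equil       3.402      6.54
  solve Keq expr → x = -0.9656; check Q = 0.1661
Then remove 0.866 M of J.
Step 2:
                  J         E
  Initial     2.536      6.54
  Change      0.818   -0.2727
  Equil       3.354     6.268
  solve Keq expr → x = -0.2727; check Q = 0.1661
Then add 1.582 M of E.
Step 3:
                  J         E
  Initial     3.354      7.85
  Change     0.2485  -0.08285
  Equil       3.603     7.767
  solve Keq expr → x = -0.08285; check Q = 0.1661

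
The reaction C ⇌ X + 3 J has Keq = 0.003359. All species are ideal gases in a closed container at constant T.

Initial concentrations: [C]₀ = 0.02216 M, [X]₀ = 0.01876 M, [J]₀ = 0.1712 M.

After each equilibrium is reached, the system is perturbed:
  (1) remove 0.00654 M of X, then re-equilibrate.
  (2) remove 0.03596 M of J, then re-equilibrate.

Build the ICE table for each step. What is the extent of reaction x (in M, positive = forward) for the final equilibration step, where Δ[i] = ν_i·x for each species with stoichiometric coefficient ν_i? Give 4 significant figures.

x = 0.003829 M

Q₀ = 0.004248 vs Keq = 0.003359 ⇒ Q>K, reverse
Step 1:
                    C           X           J
  I           0.02216     0.01876      0.1712
  C          0.001539   -0.001539   -0.004617
  E            0.0237     0.01722      0.1666
  solve Keq expr → x = -0.001539; check Q = 0.003359
Then remove 0.00654 M of X.
Step 2:
                    C           X           J
  I            0.0237     0.01068      0.1666
  C         -0.002636    0.002636    0.007909
  E           0.02106     0.01332      0.1745
  solve Keq expr → x = 0.002636; check Q = 0.003359
Then remove 0.03596 M of J.
Step 3:
                    C           X           J
  I           0.02106     0.01332      0.1385
  C         -0.003829    0.003829     0.01149
  E           0.01723     0.01715        0.15
  solve Keq expr → x = 0.003829; check Q = 0.003359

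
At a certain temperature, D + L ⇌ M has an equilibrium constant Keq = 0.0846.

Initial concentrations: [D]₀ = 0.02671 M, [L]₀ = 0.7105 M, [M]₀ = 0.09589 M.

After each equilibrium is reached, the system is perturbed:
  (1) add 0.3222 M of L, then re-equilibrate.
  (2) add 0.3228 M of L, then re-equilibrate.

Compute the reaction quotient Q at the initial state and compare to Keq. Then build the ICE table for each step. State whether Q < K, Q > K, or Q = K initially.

Q₀ = 5.053 vs Keq = 0.0846 ⇒ Q>K, reverse
Step 1:
                  D         L         M
  Initial   0.02671    0.7105   0.09589
  Change    0.08813   0.08813  -0.08813
  Equil      0.1148    0.7986  0.007759
  solve Keq expr → x = -0.08813; check Q = 0.0846
Then add 0.3222 M of L.
Step 2:
                  D         L         M
  Initial    0.1148     1.121  0.007759
  Change  -0.002835 -0.002835  0.002835
  Equil       0.112     1.118   0.01059
  solve Keq expr → x = 0.002835; check Q = 0.0846
Then add 0.3228 M of L.
Step 3:
                  D         L         M
  Initial     0.112     1.441   0.01059
  Change  -0.002704 -0.002704  0.002704
  Equil      0.1093     1.438    0.0133
  solve Keq expr → x = 0.002704; check Q = 0.0846

Q₀ = 5.053; Q > K (proceeds reverse)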